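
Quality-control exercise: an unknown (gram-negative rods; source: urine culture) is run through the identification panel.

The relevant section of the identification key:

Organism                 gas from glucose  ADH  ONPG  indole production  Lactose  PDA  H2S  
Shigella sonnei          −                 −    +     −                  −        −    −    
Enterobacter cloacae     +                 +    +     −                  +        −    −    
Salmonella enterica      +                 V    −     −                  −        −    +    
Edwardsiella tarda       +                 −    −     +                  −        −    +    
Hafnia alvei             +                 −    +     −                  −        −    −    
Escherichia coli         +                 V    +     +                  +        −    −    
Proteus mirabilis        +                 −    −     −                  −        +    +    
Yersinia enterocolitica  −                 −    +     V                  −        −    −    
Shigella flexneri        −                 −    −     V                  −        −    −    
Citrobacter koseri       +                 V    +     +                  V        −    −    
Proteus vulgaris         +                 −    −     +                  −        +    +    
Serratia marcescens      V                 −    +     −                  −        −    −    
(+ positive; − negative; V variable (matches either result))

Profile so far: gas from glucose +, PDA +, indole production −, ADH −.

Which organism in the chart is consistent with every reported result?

Proteus mirabilis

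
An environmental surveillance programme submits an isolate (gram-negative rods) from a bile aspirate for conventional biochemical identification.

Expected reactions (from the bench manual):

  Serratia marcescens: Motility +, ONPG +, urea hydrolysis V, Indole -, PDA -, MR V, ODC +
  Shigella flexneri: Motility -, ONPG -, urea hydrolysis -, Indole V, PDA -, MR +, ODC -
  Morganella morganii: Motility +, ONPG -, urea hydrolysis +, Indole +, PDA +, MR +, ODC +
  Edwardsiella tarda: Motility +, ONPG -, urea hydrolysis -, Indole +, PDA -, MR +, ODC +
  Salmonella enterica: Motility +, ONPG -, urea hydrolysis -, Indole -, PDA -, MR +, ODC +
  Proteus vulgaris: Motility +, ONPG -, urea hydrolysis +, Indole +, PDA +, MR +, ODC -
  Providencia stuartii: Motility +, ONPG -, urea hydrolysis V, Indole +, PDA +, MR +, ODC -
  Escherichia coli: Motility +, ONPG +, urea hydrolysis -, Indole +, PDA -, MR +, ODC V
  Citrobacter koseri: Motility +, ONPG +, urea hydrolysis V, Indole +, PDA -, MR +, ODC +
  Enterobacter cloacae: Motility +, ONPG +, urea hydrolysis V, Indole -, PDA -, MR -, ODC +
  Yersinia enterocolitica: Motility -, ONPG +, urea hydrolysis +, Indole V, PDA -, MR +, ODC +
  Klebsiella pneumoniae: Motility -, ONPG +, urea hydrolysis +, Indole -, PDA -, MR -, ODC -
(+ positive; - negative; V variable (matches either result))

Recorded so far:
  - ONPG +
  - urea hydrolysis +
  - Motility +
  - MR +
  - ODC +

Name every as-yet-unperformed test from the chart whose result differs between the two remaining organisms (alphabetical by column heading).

ONPG +: excludes 6 organisms — 6 left.
MR +: excludes Enterobacter cloacae, Klebsiella pneumoniae — 4 left.
ODC +: all 4 remaining candidates are consistent.
urea hydrolysis +: excludes Escherichia coli — 3 left.
Motility +: excludes Yersinia enterocolitica — 2 left.
Two candidates remain: Citrobacter koseri and Serratia marcescens.
  Indole: Citrobacter koseri +, Serratia marcescens - — discriminates.
  PDA: - vs - — same for both, does not separate.

Indole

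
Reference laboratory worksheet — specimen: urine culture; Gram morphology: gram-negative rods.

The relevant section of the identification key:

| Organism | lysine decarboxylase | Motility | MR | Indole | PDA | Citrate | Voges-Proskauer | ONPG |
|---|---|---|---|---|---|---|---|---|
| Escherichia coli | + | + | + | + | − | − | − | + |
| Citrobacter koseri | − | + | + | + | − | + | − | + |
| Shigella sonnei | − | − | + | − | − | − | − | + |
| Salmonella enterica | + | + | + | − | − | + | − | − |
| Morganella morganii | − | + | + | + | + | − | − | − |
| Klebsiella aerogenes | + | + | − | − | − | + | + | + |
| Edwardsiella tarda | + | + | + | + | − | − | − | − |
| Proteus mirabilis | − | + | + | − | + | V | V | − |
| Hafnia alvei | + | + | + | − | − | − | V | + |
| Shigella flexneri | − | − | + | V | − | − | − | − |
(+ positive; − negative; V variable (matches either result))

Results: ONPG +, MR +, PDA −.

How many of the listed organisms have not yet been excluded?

ONPG +: excludes 5 organisms — 5 left.
PDA −: all 5 remaining candidates are consistent.
MR +: excludes Klebsiella aerogenes — 4 left.
Still consistent: Citrobacter koseri, Escherichia coli, Hafnia alvei, Shigella sonnei.

4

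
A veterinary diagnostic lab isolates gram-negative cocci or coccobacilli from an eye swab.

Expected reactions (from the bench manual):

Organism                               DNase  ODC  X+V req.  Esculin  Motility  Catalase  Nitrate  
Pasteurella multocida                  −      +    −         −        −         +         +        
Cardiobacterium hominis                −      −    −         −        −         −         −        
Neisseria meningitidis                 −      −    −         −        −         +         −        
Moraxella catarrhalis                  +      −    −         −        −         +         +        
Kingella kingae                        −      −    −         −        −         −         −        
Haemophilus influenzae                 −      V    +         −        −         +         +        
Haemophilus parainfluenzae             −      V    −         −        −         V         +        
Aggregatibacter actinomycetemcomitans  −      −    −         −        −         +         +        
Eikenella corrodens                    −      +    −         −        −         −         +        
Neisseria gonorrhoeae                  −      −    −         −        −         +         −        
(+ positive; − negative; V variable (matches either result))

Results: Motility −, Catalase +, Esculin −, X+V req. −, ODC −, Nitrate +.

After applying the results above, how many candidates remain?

Motility −: all 10 remaining candidates are consistent.
X+V req. −: excludes Haemophilus influenzae — 9 left.
Catalase +: excludes Cardiobacterium hominis, Kingella kingae, Eikenella corrodens — 6 left.
ODC −: excludes Pasteurella multocida — 5 left.
Esculin −: all 5 remaining candidates are consistent.
Nitrate +: excludes Neisseria meningitidis, Neisseria gonorrhoeae — 3 left.
Still consistent: Aggregatibacter actinomycetemcomitans, Haemophilus parainfluenzae, Moraxella catarrhalis.

3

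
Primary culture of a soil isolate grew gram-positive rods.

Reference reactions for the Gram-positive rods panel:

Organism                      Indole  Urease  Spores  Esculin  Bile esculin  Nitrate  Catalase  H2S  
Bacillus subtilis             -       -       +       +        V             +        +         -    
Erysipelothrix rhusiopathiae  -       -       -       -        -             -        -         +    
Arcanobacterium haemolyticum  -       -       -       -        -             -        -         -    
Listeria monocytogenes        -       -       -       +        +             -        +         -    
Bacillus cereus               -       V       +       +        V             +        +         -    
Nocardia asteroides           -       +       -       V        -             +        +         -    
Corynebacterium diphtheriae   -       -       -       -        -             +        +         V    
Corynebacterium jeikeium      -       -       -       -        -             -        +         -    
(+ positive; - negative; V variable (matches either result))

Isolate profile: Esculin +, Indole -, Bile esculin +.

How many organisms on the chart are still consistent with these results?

Esculin +: excludes Erysipelothrix rhusiopathiae, Arcanobacterium haemolyticum, Corynebacterium diphtheriae, Corynebacterium jeikeium — 4 left.
Bile esculin +: excludes Nocardia asteroides — 3 left.
Indole -: all 3 remaining candidates are consistent.
Still consistent: Bacillus cereus, Bacillus subtilis, Listeria monocytogenes.

3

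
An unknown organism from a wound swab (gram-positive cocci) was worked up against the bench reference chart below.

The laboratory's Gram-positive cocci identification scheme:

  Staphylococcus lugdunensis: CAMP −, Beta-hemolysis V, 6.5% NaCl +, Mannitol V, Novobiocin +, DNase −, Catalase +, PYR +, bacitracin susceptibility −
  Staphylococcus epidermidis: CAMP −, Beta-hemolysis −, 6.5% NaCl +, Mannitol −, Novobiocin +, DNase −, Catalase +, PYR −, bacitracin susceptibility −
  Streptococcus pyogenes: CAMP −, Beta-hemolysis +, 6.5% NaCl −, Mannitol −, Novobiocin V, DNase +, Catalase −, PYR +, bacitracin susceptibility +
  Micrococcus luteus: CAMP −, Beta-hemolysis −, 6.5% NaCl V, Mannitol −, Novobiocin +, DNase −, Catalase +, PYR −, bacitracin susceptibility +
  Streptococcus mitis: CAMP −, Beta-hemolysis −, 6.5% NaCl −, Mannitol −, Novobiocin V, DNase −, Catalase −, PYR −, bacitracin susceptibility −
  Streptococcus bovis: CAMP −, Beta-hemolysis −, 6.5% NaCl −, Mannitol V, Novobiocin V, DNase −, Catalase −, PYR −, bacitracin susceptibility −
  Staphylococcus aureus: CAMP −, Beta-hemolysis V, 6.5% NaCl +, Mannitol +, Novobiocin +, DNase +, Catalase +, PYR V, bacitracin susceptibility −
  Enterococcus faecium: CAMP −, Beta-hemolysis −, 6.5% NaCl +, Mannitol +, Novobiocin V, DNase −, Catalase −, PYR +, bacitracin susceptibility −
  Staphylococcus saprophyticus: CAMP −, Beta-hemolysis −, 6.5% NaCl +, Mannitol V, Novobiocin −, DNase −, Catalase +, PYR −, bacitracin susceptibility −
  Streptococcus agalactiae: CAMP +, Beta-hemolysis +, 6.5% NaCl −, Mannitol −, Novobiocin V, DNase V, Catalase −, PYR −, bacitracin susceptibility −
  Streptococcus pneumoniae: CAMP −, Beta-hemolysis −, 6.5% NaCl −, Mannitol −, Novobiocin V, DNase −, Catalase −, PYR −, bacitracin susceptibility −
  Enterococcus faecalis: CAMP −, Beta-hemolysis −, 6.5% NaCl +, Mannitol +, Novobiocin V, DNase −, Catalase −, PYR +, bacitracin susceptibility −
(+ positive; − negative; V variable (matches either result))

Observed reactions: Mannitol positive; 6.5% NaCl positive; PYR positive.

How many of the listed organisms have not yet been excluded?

6.5% NaCl +: excludes 5 organisms — 7 left.
Mannitol +: excludes Staphylococcus epidermidis, Micrococcus luteus — 5 left.
PYR +: excludes Staphylococcus saprophyticus — 4 left.
Still consistent: Enterococcus faecalis, Enterococcus faecium, Staphylococcus aureus, Staphylococcus lugdunensis.

4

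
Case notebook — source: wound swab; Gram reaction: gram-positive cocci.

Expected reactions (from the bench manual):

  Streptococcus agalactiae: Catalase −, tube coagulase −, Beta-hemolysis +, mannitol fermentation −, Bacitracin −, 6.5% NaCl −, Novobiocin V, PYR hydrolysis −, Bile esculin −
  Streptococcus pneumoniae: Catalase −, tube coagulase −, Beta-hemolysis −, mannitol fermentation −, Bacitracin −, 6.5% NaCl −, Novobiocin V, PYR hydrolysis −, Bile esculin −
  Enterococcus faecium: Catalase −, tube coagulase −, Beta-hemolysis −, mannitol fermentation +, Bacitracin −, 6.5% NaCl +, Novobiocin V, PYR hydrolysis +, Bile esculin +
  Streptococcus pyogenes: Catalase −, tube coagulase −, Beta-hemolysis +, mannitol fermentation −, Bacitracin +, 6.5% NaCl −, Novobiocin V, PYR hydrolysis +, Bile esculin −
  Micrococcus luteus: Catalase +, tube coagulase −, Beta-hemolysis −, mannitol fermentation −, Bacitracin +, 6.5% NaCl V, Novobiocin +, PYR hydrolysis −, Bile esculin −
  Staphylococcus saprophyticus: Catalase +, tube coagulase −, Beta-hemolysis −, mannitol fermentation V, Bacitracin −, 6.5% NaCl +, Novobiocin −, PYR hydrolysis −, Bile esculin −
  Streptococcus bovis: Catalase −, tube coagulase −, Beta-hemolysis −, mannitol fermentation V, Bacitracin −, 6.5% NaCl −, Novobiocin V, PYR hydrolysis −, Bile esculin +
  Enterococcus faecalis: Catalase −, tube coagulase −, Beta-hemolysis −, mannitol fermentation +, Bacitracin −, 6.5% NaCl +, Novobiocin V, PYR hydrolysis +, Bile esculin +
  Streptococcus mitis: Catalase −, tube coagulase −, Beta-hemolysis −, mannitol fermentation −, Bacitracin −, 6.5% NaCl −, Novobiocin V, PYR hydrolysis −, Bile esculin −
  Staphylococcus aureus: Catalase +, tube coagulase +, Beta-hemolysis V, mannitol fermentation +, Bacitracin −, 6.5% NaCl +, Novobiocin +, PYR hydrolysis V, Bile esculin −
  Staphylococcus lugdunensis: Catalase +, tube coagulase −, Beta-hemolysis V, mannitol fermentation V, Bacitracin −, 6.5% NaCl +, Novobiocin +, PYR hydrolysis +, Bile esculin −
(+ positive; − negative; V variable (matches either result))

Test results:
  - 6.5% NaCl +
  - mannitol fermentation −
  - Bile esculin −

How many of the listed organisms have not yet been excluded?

mannitol fermentation −: excludes Enterococcus faecium, Enterococcus faecalis, Staphylococcus aureus — 8 left.
6.5% NaCl +: excludes 5 organisms — 3 left.
Bile esculin −: all 3 remaining candidates are consistent.
Still consistent: Micrococcus luteus, Staphylococcus lugdunensis, Staphylococcus saprophyticus.

3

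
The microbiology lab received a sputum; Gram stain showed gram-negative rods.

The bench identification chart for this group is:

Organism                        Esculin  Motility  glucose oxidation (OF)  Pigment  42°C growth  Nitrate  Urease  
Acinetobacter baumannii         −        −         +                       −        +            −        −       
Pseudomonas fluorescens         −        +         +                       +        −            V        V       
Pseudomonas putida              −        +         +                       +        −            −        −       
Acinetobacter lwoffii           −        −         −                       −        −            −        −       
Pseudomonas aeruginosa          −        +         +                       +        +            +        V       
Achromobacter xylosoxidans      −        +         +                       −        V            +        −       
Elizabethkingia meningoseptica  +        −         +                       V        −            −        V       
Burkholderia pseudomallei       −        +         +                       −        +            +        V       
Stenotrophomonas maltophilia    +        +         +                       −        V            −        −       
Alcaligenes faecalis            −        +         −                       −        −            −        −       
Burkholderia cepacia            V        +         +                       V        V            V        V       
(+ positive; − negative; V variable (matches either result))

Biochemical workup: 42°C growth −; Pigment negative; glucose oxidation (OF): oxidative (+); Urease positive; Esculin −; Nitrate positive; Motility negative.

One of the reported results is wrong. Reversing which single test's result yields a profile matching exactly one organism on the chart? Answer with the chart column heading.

Motility

As reported, no row in the chart matches all 7 reactions.
Reversing Urease → still no organism matches.
Reversing Motility (to +) → unique match: Burkholderia cepacia.
Reversing Pigment → still no organism matches.
Reversing 42°C growth → still no organism matches.
Reversing glucose oxidation (OF) → still no organism matches.
Reversing Esculin → still no organism matches.
Reversing Nitrate → still no organism matches.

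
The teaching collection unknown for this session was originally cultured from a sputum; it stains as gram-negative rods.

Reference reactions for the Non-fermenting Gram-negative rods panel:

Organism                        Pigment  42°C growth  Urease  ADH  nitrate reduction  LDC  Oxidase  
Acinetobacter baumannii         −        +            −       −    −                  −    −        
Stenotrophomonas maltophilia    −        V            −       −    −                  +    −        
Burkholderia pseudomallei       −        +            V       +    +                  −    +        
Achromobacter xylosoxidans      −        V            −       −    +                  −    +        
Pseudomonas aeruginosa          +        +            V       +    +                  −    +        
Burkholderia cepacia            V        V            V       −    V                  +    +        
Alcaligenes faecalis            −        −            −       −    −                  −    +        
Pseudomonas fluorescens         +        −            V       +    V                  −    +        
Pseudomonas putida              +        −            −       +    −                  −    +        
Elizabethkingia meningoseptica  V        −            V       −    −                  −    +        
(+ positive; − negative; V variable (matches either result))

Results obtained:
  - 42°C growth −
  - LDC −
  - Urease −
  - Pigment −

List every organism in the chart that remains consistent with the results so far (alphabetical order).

42°C growth −: excludes Acinetobacter baumannii, Burkholderia pseudomallei, Pseudomonas aeruginosa — 7 left.
LDC −: excludes Stenotrophomonas maltophilia, Burkholderia cepacia — 5 left.
Urease −: all 5 remaining candidates are consistent.
Pigment −: excludes Pseudomonas fluorescens, Pseudomonas putida — 3 left.

Achromobacter xylosoxidans, Alcaligenes faecalis, Elizabethkingia meningoseptica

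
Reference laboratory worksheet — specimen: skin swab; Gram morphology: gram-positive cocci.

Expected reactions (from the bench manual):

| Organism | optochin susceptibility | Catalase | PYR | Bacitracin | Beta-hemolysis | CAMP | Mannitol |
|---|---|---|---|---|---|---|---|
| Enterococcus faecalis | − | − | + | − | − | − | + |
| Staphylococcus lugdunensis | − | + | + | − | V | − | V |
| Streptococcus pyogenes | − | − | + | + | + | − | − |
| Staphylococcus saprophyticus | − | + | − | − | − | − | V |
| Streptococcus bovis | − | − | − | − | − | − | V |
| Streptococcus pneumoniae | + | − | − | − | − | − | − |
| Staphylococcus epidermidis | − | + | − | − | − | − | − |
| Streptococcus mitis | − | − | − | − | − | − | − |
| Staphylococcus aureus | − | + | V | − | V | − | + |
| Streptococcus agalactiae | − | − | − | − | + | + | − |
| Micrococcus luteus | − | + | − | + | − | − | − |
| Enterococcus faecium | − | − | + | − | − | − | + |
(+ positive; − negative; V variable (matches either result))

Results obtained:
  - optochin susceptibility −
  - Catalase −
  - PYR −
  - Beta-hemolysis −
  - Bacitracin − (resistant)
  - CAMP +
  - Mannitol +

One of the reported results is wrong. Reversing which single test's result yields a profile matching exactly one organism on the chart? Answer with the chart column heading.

CAMP

As reported, no row in the chart matches all 7 reactions.
Reversing optochin susceptibility → still no organism matches.
Reversing Bacitracin → still no organism matches.
Reversing Mannitol → still no organism matches.
Reversing Beta-hemolysis → still no organism matches.
Reversing PYR → still no organism matches.
Reversing CAMP (to −) → unique match: Streptococcus bovis.
Reversing Catalase → still no organism matches.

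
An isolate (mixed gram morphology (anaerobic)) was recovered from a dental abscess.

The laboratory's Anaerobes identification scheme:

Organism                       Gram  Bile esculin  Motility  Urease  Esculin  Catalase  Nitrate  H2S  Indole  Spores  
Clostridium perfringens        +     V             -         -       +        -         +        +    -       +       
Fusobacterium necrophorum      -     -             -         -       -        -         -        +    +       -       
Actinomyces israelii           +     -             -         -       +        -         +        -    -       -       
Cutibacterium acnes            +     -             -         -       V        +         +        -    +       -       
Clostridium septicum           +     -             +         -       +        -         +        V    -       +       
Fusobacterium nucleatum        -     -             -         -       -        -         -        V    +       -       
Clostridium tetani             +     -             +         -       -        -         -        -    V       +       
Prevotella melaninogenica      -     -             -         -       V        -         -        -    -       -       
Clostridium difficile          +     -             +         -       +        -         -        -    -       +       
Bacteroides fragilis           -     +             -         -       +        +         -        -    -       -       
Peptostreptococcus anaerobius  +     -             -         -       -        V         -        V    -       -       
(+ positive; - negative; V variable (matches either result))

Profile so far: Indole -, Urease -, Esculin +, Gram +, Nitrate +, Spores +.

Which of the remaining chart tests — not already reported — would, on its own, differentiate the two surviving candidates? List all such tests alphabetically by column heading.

Gram +: excludes Fusobacterium necrophorum, Fusobacterium nucleatum, Prevotella melaninogenica, Bacteroides fragilis — 7 left.
Esculin +: excludes Clostridium tetani, Peptostreptococcus anaerobius — 5 left.
Indole -: excludes Cutibacterium acnes — 4 left.
Nitrate +: excludes Clostridium difficile — 3 left.
Urease -: all 3 remaining candidates are consistent.
Spores +: excludes Actinomyces israelii — 2 left.
Two candidates remain: Clostridium perfringens and Clostridium septicum.
  Bile esculin: V vs - — variable for at least one, does not separate.
  Motility: Clostridium perfringens -, Clostridium septicum + — discriminates.
  Catalase: - vs - — same for both, does not separate.
  H2S: + vs V — variable for at least one, does not separate.

Motility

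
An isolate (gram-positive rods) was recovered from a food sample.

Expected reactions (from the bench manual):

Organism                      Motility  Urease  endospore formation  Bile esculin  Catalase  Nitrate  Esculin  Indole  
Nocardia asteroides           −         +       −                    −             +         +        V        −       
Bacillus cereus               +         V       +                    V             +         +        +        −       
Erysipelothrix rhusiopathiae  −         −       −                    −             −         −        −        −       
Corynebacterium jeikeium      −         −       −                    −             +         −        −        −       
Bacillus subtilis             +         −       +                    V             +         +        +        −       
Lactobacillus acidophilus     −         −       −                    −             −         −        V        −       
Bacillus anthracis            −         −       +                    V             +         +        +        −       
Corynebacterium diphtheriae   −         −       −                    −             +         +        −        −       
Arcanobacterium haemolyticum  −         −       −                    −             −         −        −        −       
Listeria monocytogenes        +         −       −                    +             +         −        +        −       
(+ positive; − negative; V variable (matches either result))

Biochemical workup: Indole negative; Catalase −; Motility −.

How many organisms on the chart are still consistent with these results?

Indole −: all 10 remaining candidates are consistent.
Motility −: excludes Bacillus cereus, Bacillus subtilis, Listeria monocytogenes — 7 left.
Catalase −: excludes Nocardia asteroides, Corynebacterium jeikeium, Bacillus anthracis, Corynebacterium diphtheriae — 3 left.
Still consistent: Arcanobacterium haemolyticum, Erysipelothrix rhusiopathiae, Lactobacillus acidophilus.

3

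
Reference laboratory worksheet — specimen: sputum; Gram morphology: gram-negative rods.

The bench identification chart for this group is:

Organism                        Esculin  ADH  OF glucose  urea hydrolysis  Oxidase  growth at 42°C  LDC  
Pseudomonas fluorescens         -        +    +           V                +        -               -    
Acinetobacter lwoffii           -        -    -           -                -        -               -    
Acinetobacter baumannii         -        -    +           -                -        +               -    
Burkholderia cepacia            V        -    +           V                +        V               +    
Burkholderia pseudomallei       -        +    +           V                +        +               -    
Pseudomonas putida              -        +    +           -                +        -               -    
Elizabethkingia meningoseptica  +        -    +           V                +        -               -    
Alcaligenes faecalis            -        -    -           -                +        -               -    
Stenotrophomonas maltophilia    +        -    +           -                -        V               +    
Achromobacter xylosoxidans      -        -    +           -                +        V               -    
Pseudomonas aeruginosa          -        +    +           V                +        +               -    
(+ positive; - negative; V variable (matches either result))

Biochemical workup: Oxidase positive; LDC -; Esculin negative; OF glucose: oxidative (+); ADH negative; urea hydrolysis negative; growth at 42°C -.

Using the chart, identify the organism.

urea hydrolysis -: all 11 remaining candidates are consistent.
Oxidase +: excludes Acinetobacter lwoffii, Acinetobacter baumannii, Stenotrophomonas maltophilia — 8 left.
growth at 42°C -: excludes Burkholderia pseudomallei, Pseudomonas aeruginosa — 6 left.
ADH -: excludes Pseudomonas fluorescens, Pseudomonas putida — 4 left.
Esculin -: excludes Elizabethkingia meningoseptica — 3 left.
OF glucose +: excludes Alcaligenes faecalis — 2 left.
LDC -: excludes Burkholderia cepacia — 1 left.

Achromobacter xylosoxidans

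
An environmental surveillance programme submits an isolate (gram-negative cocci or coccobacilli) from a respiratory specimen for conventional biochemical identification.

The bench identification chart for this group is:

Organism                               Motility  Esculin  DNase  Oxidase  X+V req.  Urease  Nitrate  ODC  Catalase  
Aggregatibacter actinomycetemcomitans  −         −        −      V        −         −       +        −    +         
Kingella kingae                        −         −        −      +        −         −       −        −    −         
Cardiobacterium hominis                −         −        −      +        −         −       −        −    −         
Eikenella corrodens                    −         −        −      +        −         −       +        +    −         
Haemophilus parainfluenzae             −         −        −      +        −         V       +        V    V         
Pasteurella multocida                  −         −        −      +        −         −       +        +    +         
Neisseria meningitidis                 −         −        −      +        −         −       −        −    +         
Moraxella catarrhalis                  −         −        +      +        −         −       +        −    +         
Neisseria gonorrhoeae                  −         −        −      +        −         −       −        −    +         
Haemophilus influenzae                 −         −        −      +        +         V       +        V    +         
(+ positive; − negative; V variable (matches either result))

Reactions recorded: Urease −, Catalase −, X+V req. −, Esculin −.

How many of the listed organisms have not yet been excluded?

4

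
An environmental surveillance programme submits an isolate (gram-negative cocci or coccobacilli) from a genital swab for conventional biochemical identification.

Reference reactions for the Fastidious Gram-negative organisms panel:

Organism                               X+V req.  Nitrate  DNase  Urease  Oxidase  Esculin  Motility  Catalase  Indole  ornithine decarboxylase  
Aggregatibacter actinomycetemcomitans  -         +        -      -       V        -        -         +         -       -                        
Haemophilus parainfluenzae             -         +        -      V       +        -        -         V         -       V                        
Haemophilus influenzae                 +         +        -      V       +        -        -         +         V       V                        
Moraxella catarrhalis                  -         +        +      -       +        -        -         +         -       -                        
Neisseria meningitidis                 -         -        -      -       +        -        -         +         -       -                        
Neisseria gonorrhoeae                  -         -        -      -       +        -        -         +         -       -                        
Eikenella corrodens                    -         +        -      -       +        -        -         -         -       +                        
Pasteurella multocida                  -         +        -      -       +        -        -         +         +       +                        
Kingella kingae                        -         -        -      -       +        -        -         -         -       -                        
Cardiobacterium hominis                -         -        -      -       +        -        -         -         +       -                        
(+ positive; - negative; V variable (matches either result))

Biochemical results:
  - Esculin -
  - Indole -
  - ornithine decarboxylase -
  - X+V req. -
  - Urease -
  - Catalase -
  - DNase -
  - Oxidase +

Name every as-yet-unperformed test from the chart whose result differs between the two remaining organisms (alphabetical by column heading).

Indole -: excludes Pasteurella multocida, Cardiobacterium hominis — 8 left.
Esculin -: all 8 remaining candidates are consistent.
Urease -: all 8 remaining candidates are consistent.
DNase -: excludes Moraxella catarrhalis — 7 left.
ornithine decarboxylase -: excludes Eikenella corrodens — 6 left.
X+V req. -: excludes Haemophilus influenzae — 5 left.
Oxidase +: all 5 remaining candidates are consistent.
Catalase -: excludes Aggregatibacter actinomycetemcomitans, Neisseria meningitidis, Neisseria gonorrhoeae — 2 left.
Two candidates remain: Haemophilus parainfluenzae and Kingella kingae.
  Nitrate: Haemophilus parainfluenzae +, Kingella kingae - — discriminates.
  Motility: - vs - — same for both, does not separate.

Nitrate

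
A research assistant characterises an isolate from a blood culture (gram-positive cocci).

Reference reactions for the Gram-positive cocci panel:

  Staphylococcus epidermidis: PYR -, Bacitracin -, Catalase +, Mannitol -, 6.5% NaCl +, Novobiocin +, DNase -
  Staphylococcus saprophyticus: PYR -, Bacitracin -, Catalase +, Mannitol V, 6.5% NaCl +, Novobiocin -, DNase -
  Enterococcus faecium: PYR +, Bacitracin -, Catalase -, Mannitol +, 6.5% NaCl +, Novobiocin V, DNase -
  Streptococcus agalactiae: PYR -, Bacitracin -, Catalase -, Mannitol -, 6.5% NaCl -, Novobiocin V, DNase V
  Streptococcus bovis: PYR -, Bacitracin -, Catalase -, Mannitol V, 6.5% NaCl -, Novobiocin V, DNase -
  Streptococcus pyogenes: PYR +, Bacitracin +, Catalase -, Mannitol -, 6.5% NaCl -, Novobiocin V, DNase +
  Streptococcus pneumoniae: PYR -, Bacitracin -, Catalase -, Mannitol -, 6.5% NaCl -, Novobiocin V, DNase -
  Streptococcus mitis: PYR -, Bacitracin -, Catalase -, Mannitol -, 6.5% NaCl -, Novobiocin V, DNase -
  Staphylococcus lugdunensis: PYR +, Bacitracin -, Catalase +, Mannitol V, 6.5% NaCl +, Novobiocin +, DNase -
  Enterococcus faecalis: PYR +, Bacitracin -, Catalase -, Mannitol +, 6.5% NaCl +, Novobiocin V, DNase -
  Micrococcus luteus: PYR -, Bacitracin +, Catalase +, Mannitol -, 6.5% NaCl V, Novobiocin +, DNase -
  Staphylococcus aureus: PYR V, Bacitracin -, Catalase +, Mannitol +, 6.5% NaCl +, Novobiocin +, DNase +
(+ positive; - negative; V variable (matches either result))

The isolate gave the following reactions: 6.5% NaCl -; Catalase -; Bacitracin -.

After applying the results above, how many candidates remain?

4

6.5% NaCl -: excludes 6 organisms — 6 left.
Bacitracin -: excludes Streptococcus pyogenes, Micrococcus luteus — 4 left.
Catalase -: all 4 remaining candidates are consistent.
Still consistent: Streptococcus agalactiae, Streptococcus bovis, Streptococcus mitis, Streptococcus pneumoniae.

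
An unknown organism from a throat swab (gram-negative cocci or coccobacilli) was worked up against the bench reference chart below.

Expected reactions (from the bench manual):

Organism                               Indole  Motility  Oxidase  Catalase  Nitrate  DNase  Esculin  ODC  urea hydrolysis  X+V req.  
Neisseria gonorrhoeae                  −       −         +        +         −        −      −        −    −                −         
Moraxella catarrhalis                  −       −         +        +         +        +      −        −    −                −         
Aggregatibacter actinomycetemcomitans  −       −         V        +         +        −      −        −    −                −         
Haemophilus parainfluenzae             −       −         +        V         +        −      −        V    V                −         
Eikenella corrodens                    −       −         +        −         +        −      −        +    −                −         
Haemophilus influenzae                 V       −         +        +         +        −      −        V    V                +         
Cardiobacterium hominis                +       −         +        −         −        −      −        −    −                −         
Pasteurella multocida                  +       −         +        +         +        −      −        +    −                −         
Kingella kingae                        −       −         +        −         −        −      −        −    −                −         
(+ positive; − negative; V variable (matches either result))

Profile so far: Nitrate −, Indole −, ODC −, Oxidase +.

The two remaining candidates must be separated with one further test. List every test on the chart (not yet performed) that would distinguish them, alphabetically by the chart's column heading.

Catalase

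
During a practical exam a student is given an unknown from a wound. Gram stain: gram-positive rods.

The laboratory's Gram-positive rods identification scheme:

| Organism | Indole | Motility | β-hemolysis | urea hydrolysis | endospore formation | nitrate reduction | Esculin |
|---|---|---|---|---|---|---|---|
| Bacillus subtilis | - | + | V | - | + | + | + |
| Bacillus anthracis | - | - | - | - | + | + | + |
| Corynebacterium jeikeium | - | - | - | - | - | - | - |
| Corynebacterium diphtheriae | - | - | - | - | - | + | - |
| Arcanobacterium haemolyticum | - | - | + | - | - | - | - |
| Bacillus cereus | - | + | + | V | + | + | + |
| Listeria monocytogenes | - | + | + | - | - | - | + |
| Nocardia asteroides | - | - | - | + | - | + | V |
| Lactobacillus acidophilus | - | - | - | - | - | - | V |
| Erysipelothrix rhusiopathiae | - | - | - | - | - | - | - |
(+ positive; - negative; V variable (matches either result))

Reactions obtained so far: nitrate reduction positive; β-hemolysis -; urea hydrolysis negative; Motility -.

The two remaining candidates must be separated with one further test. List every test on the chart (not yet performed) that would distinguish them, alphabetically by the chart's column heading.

endospore formation, Esculin

Motility -: excludes Bacillus subtilis, Bacillus cereus, Listeria monocytogenes — 7 left.
nitrate reduction +: excludes Corynebacterium jeikeium, Arcanobacterium haemolyticum, Lactobacillus acidophilus, Erysipelothrix rhusiopathiae — 3 left.
β-hemolysis -: all 3 remaining candidates are consistent.
urea hydrolysis -: excludes Nocardia asteroides — 2 left.
Two candidates remain: Bacillus anthracis and Corynebacterium diphtheriae.
  Indole: - vs - — same for both, does not separate.
  endospore formation: Bacillus anthracis +, Corynebacterium diphtheriae - — discriminates.
  Esculin: Bacillus anthracis +, Corynebacterium diphtheriae - — discriminates.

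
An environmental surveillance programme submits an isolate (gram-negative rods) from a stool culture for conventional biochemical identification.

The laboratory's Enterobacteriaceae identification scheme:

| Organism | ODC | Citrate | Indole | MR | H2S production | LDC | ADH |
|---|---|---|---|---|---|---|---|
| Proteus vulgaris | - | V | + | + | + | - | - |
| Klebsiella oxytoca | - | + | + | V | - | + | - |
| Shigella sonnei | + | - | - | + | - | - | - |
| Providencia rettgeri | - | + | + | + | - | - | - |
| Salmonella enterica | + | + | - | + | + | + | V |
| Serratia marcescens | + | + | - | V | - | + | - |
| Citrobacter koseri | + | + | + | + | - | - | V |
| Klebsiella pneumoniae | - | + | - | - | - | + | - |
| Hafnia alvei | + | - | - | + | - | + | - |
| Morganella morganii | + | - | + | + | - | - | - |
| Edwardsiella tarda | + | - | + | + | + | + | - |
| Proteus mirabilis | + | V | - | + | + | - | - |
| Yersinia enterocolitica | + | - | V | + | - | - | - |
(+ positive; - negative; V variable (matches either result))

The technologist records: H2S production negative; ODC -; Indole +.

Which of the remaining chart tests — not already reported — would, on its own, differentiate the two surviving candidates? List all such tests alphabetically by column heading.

LDC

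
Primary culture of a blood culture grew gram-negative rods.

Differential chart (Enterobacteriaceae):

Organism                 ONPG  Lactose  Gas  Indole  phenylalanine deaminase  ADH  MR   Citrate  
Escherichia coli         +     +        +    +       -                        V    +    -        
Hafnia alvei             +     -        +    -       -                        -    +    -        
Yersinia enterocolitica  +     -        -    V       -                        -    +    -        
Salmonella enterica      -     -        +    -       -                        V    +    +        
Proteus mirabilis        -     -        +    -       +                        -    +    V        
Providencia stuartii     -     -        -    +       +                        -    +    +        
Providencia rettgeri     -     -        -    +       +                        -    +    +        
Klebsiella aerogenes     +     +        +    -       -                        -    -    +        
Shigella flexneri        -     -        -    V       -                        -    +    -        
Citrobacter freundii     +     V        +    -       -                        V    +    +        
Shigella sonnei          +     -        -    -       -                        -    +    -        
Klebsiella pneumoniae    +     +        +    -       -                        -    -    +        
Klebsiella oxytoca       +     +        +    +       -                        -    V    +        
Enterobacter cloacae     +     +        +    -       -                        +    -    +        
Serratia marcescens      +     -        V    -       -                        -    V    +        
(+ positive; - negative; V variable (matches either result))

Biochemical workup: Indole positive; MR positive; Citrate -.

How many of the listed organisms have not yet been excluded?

Indole +: excludes 9 organisms — 6 left.
Citrate -: excludes Providencia stuartii, Providencia rettgeri, Klebsiella oxytoca — 3 left.
MR +: all 3 remaining candidates are consistent.
Still consistent: Escherichia coli, Shigella flexneri, Yersinia enterocolitica.

3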